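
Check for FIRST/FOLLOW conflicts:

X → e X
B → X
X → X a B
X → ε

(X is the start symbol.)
A FIRST/FOLLOW conflict occurs when a non-terminal N has a nullable alternative N → β (β ⇒* ε) and another alternative N → α with FIRST(α) ∩ FOLLOW(N) ≠ ∅: on such a lookahead the parser cannot decide between expanding α and letting N vanish via β.

Nullable non-terminals: B, X.
FIRST sets used below: FIRST(X) = { 'a', 'e', ε }
B has a nullable alternative but only one production, so nothing to check.

X: nullable alternative(s) X → ε; FOLLOW(X) = { $, 'a' }
  X → e X: FIRST \ {ε} = { 'e' } — disjoint from FOLLOW(X)
  X → X a B: FIRST \ {ε} = { 'a', 'e' } — overlaps FOLLOW(X) on { 'a' }: CONFLICT
  X → ε: FIRST \ {ε} = { } — this is the only nullable alternative, skip

So the grammar has 1 FIRST/FOLLOW conflict (marked CONFLICT above).

Answer: Yes. X → X a B with FOLLOW(X) on { 'a' }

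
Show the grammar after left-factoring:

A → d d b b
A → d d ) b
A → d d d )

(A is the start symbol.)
Left-factoring transforms A → αβ₁ | αβ₂ into A → αA' and A' → β₁ | β₂
(α is the longest common prefix among the alternatives). Repeat until
no nonterminal has two alternatives with a common prefix.

Round 1: A has alternatives sharing prefix 'd d'. Introduce A': A → d d A'
  Add: A' → b b
  Add: A' → ) b
  Add: A' → d )

No remaining common prefixes — done.

Resulting grammar:
A → d d A'
A' → b b
A' → ) b
A' → d )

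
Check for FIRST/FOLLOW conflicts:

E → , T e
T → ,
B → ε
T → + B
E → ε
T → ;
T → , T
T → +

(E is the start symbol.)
Nullable non-terminals: B, E.
B has a nullable alternative but only one production, so nothing to check.

E: nullable alternative(s) E → ε; FOLLOW(E) = { $ }
  E → , T e: FIRST \ {ε} = { ',' } — disjoint from FOLLOW(E)
  E → ε: FIRST \ {ε} = { } — this is the only nullable alternative, skip

T has no nullable alternative, so no FIRST/FOLLOW check is needed there.

No FIRST/FOLLOW conflicts found.

Answer: No FIRST/FOLLOW conflicts.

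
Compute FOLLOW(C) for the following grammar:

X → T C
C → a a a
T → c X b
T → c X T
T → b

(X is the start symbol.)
{ $, 'b', 'c' }

To compute FOLLOW(C), find every occurrence of C on a right-hand side N → α C β: add FIRST(β) \ {ε}, and if β is empty or nullable also add FOLLOW(N). Iterate to a fixed point.

In X → T C: C is at the end, add FOLLOW(X)

The FOLLOW sets referred to above (computed the same way, to a fixed point):
  FOLLOW(X) = { $, 'b', 'c' }

Taking the union: FOLLOW(C) = { $, 'b', 'c' }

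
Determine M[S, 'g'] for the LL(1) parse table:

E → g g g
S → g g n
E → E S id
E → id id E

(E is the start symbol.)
S → g g n

To find M[S, 'g'], we find productions for S where 'g' is in the predict set (PREDICT(N → α) = (FIRST(α) \ {ε}) ∪ (FOLLOW(N) if α ⇒* ε)).

S → g g n: PREDICT = { 'g' }
  'g' is in predict set, so this production goes in M[S, 'g']

M[S, 'g'] = S → g g n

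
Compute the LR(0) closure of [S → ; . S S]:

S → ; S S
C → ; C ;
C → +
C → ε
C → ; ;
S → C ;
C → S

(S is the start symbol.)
To compute CLOSURE, for each item [A → α.Bβ] where B is a non-terminal, add [B → .γ] for all productions B → γ; repeat for the newly added items until nothing changes.

Start with: [S → ; . S S]
  [S → ; . S S] has the dot before S: add [S → . ; S S], [S → . C ;]
  [S → . C ;] has the dot before C: add [C → . ; C ;], [C → . +], [C → .], [C → . ; ;], [C → . S]
No further items can be added.

CLOSURE = { [C → . +], [C → . ; ;], [C → . ; C ;], [C → . S], [C → .], [S → . ; S S], [S → . C ;], [S → ; . S S] }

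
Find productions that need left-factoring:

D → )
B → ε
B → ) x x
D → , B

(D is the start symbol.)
No, left-factoring is not needed

Left-factoring is needed when two productions for the same non-terminal
share a common prefix on the right-hand side.

Productions for D:
  D → )
  D → , B
Productions for B:
  B → ε
  B → ) x x

No common prefixes found.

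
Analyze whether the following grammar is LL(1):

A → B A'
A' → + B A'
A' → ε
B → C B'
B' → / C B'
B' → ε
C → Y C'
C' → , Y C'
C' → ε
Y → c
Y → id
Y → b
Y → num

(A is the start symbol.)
A grammar is LL(1) if for each non-terminal N with multiple productions, the predict sets of those productions are pairwise disjoint, where PREDICT(N → α) = (FIRST(α) \ {ε}) ∪ (FOLLOW(N) if α ⇒* ε).

Relevant sets:
  FOLLOW(A') = { $ }
  FOLLOW(B') = { $, '+' }
  FOLLOW(C') = { $, '+', '/' }

For A':
  PREDICT(A' → '+' B A') = { '+' }
  PREDICT(A' → ε) = { $ }
For B':
  PREDICT(B' → '/' C B') = { '/' }
  PREDICT(B' → ε) = { $, '+' }
For C':
  PREDICT(C' → ',' Y C') = { ',' }
  PREDICT(C' → ε) = { $, '+', '/' }
For Y:
  PREDICT(Y → c) = { 'c' }
  PREDICT(Y → id) = { 'id' }
  PREDICT(Y → b) = { 'b' }
  PREDICT(Y → num) = { 'num' }
A, B, C have a single production, so nothing to check there.

All predict sets are disjoint. The grammar IS LL(1).

Answer: Yes, the grammar is LL(1).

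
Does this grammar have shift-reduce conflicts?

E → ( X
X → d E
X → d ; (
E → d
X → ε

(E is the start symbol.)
A shift-reduce conflict occurs when an LR(0) state has both:
  - a complete (reduce) item [A → α .] (dot at the end), and
  - a shift item [B → β . c γ] (dot before a terminal).

Augment with E' → E and build the canonical LR(0) collection (I0 = CLOSURE({[E' → . E]}), then GOTO on every symbol after a dot until no new states appear). It has 9 states:
  I0: { [E → . ( X], [E → . d], [E' → . E] }  — shift
  I1: { [E → ( . X], [X → . d ; (], [X → . d E], [X → .] }  — shift, reduce
  I2: { [E' → E .] }  — accept
  I3: { [E → d .] }  — reduce
  I4: { [E → ( X .] }  — reduce
  I5: { [E → . ( X], [E → . d], [X → d . ; (], [X → d . E] }  — shift
  I6: { [X → d ; . (] }  — shift
  I7: { [X → d E .] }  — reduce
  I8: { [X → d ; ( .] }  — reduce

I1 contains reduce item [X → .] and shift items [X → . d ; (], [X → . d E] — shift-reduce conflict.

Answer: Yes — I1: [X → .] vs [X → . d ; (]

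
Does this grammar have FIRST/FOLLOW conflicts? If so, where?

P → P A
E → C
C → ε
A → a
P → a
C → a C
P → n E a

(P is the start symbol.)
Nullable non-terminals: C, E.

C: nullable alternative(s) C → ε; FOLLOW(C) = { 'a' }
  C → ε: FIRST \ {ε} = { } — this is the only nullable alternative, skip
  C → a C: FIRST \ {ε} = { 'a' } — overlaps FOLLOW(C) on { 'a' }: CONFLICT
E has a nullable alternative but only one production, so nothing to check.

A, P have no nullable alternative, so no FIRST/FOLLOW check is needed there.

So the grammar has 1 FIRST/FOLLOW conflict (marked CONFLICT above).

Answer: Yes. C → a C with FOLLOW(C) on { 'a' }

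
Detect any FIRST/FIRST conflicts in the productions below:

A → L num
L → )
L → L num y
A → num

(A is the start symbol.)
A FIRST/FIRST conflict occurs when two productions N → α and N → β for the same non-terminal have FIRST(α) ∩ FIRST(β) ≠ ∅ (with ε ∈ FIRST of a nullable right-hand side, so two nullable alternatives also conflict).

FIRST sets of the non-terminals at (or reachable through a nullable prefix from) the front of some alternative:
  FIRST(L) = { ')' }

Productions for A:
  A → L num: FIRST = { ')' }
  A → num: FIRST = { 'num' }
Productions for L:
  L → ): FIRST = { ')' }
  L → L num y: FIRST = { ')' }

Conflict for L: L → ) and L → L num y
  Overlap: { ')' }

Answer: Yes. L → ')' / L → L num y on { ')' }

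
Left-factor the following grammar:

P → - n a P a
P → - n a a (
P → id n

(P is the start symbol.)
P → - n a P'
P' → P a
P' → a (
P → id n

Left-factoring transforms A → αβ₁ | αβ₂ into A → αA' and A' → β₁ | β₂
(α is the longest common prefix among the alternatives). Repeat until
no nonterminal has two alternatives with a common prefix.

Round 1: P has alternatives sharing prefix '- n a'. Introduce P': P → - n a P'
  Add: P' → P a
  Add: P' → a (

No remaining common prefixes — done.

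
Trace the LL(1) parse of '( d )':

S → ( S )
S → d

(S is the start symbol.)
Stack is shown with the top on the left.

Stack    Input    Action
------------------------
S $      ( d ) $  output S → ( S )
( S ) $  ( d ) $  match '('
S ) $    d ) $    output S → d
d ) $    d ) $    match 'd'
) $      ) $      match ')'
$        $        accept

The string is accepted.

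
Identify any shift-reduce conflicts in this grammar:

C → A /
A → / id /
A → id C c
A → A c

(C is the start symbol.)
No shift-reduce conflicts

A shift-reduce conflict occurs when an LR(0) state has both:
  - a complete (reduce) item [A → α .] (dot at the end), and
  - a shift item [B → β . c γ] (dot before a terminal).

Augment with C' → C and build the canonical LR(0) collection (I0 = CLOSURE({[C' → . C]}), then GOTO on every symbol after a dot until no new states appear). It has 11 states:
  I0: { [A → . / id /], [A → . A c], [A → . id C c], [C → . A /], [C' → . C] }  — shift
  I1: { [A → / . id /] }  — shift
  I2: { [A → A . c], [C → A . /] }  — shift
  I3: { [C' → C .] }  — accept
  I4: { [A → . / id /], [A → . A c], [A → . id C c], [A → id . C c], [C → . A /] }  — shift
  I5: { [A → id C . c] }  — shift
  I6: { [A → id C c .] }  — reduce
  I7: { [C → A / .] }  — reduce
  I8: { [A → A c .] }  — reduce
  I9: { [A → / id . /] }  — shift
  I10: { [A → / id / .] }  — reduce

No state contains both a complete item and a shift item.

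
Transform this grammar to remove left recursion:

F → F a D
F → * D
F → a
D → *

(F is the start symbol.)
F → * D F'
F → a F'
F' → a D F'
F' → ε
D → *

F is directly left-recursive. The standard transformation for
  A → A α₁ | ... | A α_m | β₁ | ... | β_n
is
  A  → β₁ A' | ... | β_n A'
  A' → α₁ A' | ... | α_m A' | ε

F → * D becomes F → * D F'
F → a becomes F → a F'
F → F a D becomes F' → a D F'
Add F' → ε

Productions for other non-terminals are unchanged:
  D → *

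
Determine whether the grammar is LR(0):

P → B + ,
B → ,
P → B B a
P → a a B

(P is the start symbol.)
Yes, the grammar is LR(0)

A grammar is LR(0) if no state in the canonical LR(0) collection has:
  - both a shift item (dot before a terminal) and a complete item (shift-reduce conflict), or
  - two or more complete items (reduce-reduce conflict; the accept item [P' → P .] counts as a complete item here).

Augment with P' → P and build the canonical LR(0) collection (I0 = CLOSURE({[P' → . P]}), then GOTO on every symbol after a dot until no new states appear). It has 11 states:
  I0: { [B → . ,], [P → . B + ,], [P → . B B a], [P → . a a B], [P' → . P] }  — shift
  I1: { [B → , .] }  — reduce
  I2: { [B → . ,], [P → B . + ,], [P → B . B a] }  — shift
  I3: { [P' → P .] }  — accept
  I4: { [P → a . a B] }  — shift
  I5: { [B → . ,], [P → a a . B] }  — shift
  I6: { [P → a a B .] }  — reduce
  I7: { [P → B + . ,] }  — shift
  I8: { [P → B B . a] }  — shift
  I9: { [P → B B a .] }  — reduce
  I10: { [P → B + , .] }  — reduce

Every state is either a pure shift/goto state or contains exactly one complete item and nothing to shift — no conflicts. The grammar is LR(0).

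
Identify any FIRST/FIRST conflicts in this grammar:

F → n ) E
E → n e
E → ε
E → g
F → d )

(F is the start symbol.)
A FIRST/FIRST conflict occurs when two productions N → α and N → β for the same non-terminal have FIRST(α) ∩ FIRST(β) ≠ ∅ (with ε ∈ FIRST of a nullable right-hand side, so two nullable alternatives also conflict).

Productions for F:
  F → n ) E: FIRST = { 'n' }
  F → d ): FIRST = { 'd' }
Productions for E:
  E → n e: FIRST = { 'n' }
  E → ε: FIRST = { ε }
  E → g: FIRST = { 'g' }

All alternatives of each non-terminal have pairwise disjoint FIRST sets.

Answer: No FIRST/FIRST conflicts.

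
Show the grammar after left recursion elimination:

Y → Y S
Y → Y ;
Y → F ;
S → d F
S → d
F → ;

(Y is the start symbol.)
Y → F ; Y'
Y' → S Y'
Y' → ; Y'
Y' → ε
S → d F
S → d
F → ;

Y is directly left-recursive. The standard transformation for
  A → A α₁ | ... | A α_m | β₁ | ... | β_n
is
  A  → β₁ A' | ... | β_n A'
  A' → α₁ A' | ... | α_m A' | ε

Y → F ; becomes Y → F ; Y'
Y → Y S becomes Y' → S Y'
Y → Y ; becomes Y' → ; Y'
Add Y' → ε

Productions for other non-terminals are unchanged:
  S → d F
  S → d
  F → ;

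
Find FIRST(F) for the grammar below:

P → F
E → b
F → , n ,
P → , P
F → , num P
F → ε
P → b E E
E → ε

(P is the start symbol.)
To compute FIRST(F), examine every production with F on the left-hand side, reading each right-hand side left to right until a non-nullable symbol is reached.

From F → , n ,:
  - ',' is a terminal: add ',' and stop
From F → , num P:
  - ',' is a terminal: add ',' and stop
From F → ε:
  - ε-production, so ε ∈ FIRST(F)

Collecting: FIRST(F) = { ',', ε }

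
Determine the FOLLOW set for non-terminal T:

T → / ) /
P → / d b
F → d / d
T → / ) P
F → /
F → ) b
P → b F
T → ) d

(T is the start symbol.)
{ $ }

To compute FOLLOW(T), find every occurrence of T on a right-hand side N → α T β: add FIRST(β) \ {ε}, and if β is empty or nullable also add FOLLOW(N). Iterate to a fixed point.

T is the start symbol, so $ ∈ FOLLOW(T).
T does not occur on any right-hand side.

Taking the union: FOLLOW(T) = { $ }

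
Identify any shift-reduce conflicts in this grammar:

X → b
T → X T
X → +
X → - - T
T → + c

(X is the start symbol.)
Yes — I6: [X → + .] vs [T → + . c]

Augment with X' → X and build the canonical LR(0) collection (I0 = CLOSURE({[X' → . X]}), then GOTO on every symbol after a dot until no new states appear). It has 11 states:
  I0: { [X → . +], [X → . - - T], [X → . b], [X' → . X] }  — shift
  I1: { [X → + .] }  — reduce
  I2: { [X → - . - T] }  — shift
  I3: { [X' → X .] }  — accept
  I4: { [X → b .] }  — reduce
  I5: { [T → . + c], [T → . X T], [X → - - . T], [X → . +], [X → . - - T], [X → . b] }  — shift
  I6: { [T → + . c], [X → + .] }  — shift, reduce
  I7: { [X → - - T .] }  — reduce
  I8: { [T → . + c], [T → . X T], [T → X . T], [X → . +], [X → . - - T], [X → . b] }  — shift
  I9: { [T → X T .] }  — reduce
  I10: { [T → + c .] }  — reduce

I6 contains reduce item [X → + .] and shift item [T → + . c] — shift-reduce conflict.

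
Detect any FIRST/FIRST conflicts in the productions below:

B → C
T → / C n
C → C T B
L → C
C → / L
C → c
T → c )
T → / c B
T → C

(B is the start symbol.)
Yes. T → '/' C n / T → '/' c B on { '/' }; T → '/' C n / T → C on { '/' }; T → c ')' / T → C on { 'c' }; T → '/' c B / T → C on { '/' }; C → C T B / C → '/' L on { '/' }; C → C T B / C → c on { 'c' }

FIRST sets of the non-terminals at (or reachable through a nullable prefix from) the front of some alternative:
  FIRST(C) = { '/', 'c' }

Productions for T:
  T → / C n: FIRST = { '/' }
  T → c ): FIRST = { 'c' }
  T → / c B: FIRST = { '/' }
  T → C: FIRST = { '/', 'c' }
Productions for C:
  C → C T B: FIRST = { '/', 'c' }
  C → / L: FIRST = { '/' }
  C → c: FIRST = { 'c' }
B, L have only one production, so no FIRST/FIRST conflict is possible there.

Conflict for T: T → / C n and T → / c B
  Overlap: { '/' }
Conflict for T: T → / C n and T → C
  Overlap: { '/' }
Conflict for T: T → c ) and T → C
  Overlap: { 'c' }
Conflict for T: T → / c B and T → C
  Overlap: { '/' }
Conflict for C: C → C T B and C → / L
  Overlap: { '/' }
Conflict for C: C → C T B and C → c
  Overlap: { 'c' }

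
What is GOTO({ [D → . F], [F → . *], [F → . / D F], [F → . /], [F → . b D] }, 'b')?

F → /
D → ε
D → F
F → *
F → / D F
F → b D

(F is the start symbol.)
{ [D → . F], [D → .], [F → . *], [F → . / D F], [F → . /], [F → . b D], [F → b . D] }

GOTO(I, 'b') = CLOSURE({ [A → αX.β] : [A → α.Xβ] ∈ I, X = 'b' })

Items with dot before 'b', with the dot advanced:
  [F → . b D] → [F → b . D]
Closure of the advanced items:
  [F → b . D] has the dot before D: add [D → .], [D → . F]
  [D → . F] has the dot before F: add [F → . /], [F → . *], [F → . / D F], [F → . b D]

GOTO = { [D → . F], [D → .], [F → . *], [F → . / D F], [F → . /], [F → . b D], [F → b . D] }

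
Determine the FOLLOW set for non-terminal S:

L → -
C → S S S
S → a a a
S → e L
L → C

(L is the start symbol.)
To compute FOLLOW(S), find every occurrence of S on a right-hand side N → α S β: add FIRST(β) \ {ε}, and if β is empty or nullable also add FOLLOW(N). Iterate to a fixed point.

In C → S S S: S is followed by S S, add FIRST(S S) \ {ε} = { 'a', 'e' }
In C → S S S: S is followed by S, add FIRST(S) \ {ε} = { 'a', 'e' }
In C → S S S: S is at the end, add FOLLOW(C)

The FOLLOW sets referred to above (computed the same way, to a fixed point):
  FOLLOW(C) = { $, 'a', 'e' }

Taking the union: FOLLOW(S) = { $, 'a', 'e' }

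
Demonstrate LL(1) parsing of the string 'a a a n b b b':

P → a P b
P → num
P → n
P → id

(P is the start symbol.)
LL(1) parsing maintains a stack (initially the start symbol over $) and the input. At each step: if the stack top is a terminal, match it against the current input token; if it is a non-terminal N, replace it with the RHS of M[N, lookahead] (the unique production whose predict set contains the lookahead).

Stack is shown with the top on the left.

Stack        Input            Action
------------------------------------
P $          a a a n b b b $  output P → a P b
a P b $      a a a n b b b $  match 'a'
P b $        a a n b b b $    output P → a P b
a P b b $    a a n b b b $    match 'a'
P b b $      a n b b b $      output P → a P b
a P b b b $  a n b b b $      match 'a'
P b b b $    n b b b $        output P → n
n b b b $    n b b b $        match 'n'
b b b $      b b b $          match 'b'
b b $        b b $            match 'b'
b $          b $              match 'b'
$            $                accept

The string is accepted.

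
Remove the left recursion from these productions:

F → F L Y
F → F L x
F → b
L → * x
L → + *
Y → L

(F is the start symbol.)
F → b F'
F' → L Y F'
F' → L x F'
F' → ε
L → * x
L → + *
Y → L

F is directly left-recursive. The standard transformation for
  A → A α₁ | ... | A α_m | β₁ | ... | β_n
is
  A  → β₁ A' | ... | β_n A'
  A' → α₁ A' | ... | α_m A' | ε

F → b becomes F → b F'
F → F L Y becomes F' → L Y F'
F → F L x becomes F' → L x F'
Add F' → ε

Productions for other non-terminals are unchanged:
  L → * x
  L → + *
  Y → L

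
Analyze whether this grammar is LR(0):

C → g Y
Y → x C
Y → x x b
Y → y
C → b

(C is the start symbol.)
A grammar is LR(0) if no state in the canonical LR(0) collection has:
  - both a shift item (dot before a terminal) and a complete item (shift-reduce conflict), or
  - two or more complete items (reduce-reduce conflict; the accept item [C' → C .] counts as a complete item here).

Augment with C' → C and build the canonical LR(0) collection (I0 = CLOSURE({[C' → . C]}), then GOTO on every symbol after a dot until no new states appear). It has 10 states:
  I0: { [C → . b], [C → . g Y], [C' → . C] }  — shift
  I1: { [C' → C .] }  — accept
  I2: { [C → b .] }  — reduce
  I3: { [C → g . Y], [Y → . x C], [Y → . x x b], [Y → . y] }  — shift
  I4: { [C → g Y .] }  — reduce
  I5: { [C → . b], [C → . g Y], [Y → x . C], [Y → x . x b] }  — shift
  I6: { [Y → y .] }  — reduce
  I7: { [Y → x C .] }  — reduce
  I8: { [Y → x x . b] }  — shift
  I9: { [Y → x x b .] }  — reduce

Every state is either a pure shift/goto state or contains exactly one complete item and nothing to shift — no conflicts. The grammar is LR(0).

Answer: Yes, the grammar is LR(0)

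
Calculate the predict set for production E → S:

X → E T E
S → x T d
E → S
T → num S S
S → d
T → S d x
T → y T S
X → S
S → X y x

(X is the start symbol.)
PREDICT(E → S) = (FIRST(RHS) \ {ε}) ∪ (FOLLOW(E) if ε ∈ FIRST(RHS), i.e. RHS ⇒* ε)
FIRST(S) = { 'd', 'x' }
FIRST(S) = { 'd', 'x' }
ε ∉ FIRST(S), so FOLLOW(E) is not added.
PREDICT(E → S) = { 'd', 'x' }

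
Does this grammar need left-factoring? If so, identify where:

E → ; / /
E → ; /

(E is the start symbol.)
Left-factoring is needed when two productions for the same non-terminal
share a common prefix on the right-hand side.

Productions for E:
  E → ; / /
  E → ; /

Found common prefix '; /' in productions for E

Answer: Yes, E has productions with common prefix '; /'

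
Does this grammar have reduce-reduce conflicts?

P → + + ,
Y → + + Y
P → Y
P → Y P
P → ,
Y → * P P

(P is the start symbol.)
No reduce-reduce conflicts

A reduce-reduce conflict occurs when an LR(0) state has two complete items [A → α .] and [B → β .] — both call for a reduction, and with no lookahead the parser cannot choose between them.

Augment with P' → P and build the canonical LR(0) collection (I0 = CLOSURE({[P' → . P]}), then GOTO on every symbol after a dot until no new states appear). It has 14 states:
  I0: { [P → . + + ,], [P → . ,], [P → . Y P], [P → . Y], [P' → . P], [Y → . * P P], [Y → . + + Y] }  — shift
  I1: { [P → . + + ,], [P → . ,], [P → . Y P], [P → . Y], [Y → * . P P], [Y → . * P P], [Y → . + + Y] }  — shift
  I2: { [P → + . + ,], [Y → + . + Y] }  — shift
  I3: { [P → , .] }  — reduce
  I4: { [P' → P .] }  — accept
  I5: { [P → . + + ,], [P → . ,], [P → . Y P], [P → . Y], [P → Y . P], [P → Y .], [Y → . * P P], [Y → . + + Y] }  — shift, reduce
  I6: { [P → Y P .] }  — reduce
  I7: { [P → + + . ,], [Y → + + . Y], [Y → . * P P], [Y → . + + Y] }  — shift
  I8: { [Y → + . + Y] }  — shift
  I9: { [P → + + , .] }  — reduce
  I10: { [Y → + + Y .] }  — reduce
  I11: { [Y → + + . Y], [Y → . * P P], [Y → . + + Y] }  — shift
  I12: { [P → . + + ,], [P → . ,], [P → . Y P], [P → . Y], [Y → * P . P], [Y → . * P P], [Y → . + + Y] }  — shift
  I13: { [Y → * P P .] }  — reduce

No state contains more than one complete item.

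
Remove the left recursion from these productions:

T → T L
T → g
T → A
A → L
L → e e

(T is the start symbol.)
T → g T'
T → A T'
T' → L T'
T' → ε
A → L
L → e e

T is directly left-recursive. The standard transformation for
  A → A α₁ | ... | A α_m | β₁ | ... | β_n
is
  A  → β₁ A' | ... | β_n A'
  A' → α₁ A' | ... | α_m A' | ε

T → g becomes T → g T'
T → A becomes T → A T'
T → T L becomes T' → L T'
Add T' → ε

Productions for other non-terminals are unchanged:
  A → L
  L → e e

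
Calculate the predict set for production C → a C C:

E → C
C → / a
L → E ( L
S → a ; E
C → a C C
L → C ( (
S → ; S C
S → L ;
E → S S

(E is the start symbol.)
PREDICT(C → a C C) = (FIRST(RHS) \ {ε}) ∪ (FOLLOW(C) if ε ∈ FIRST(RHS), i.e. RHS ⇒* ε)
FIRST(a C C) = { 'a' }
ε ∉ FIRST(a C C), so FOLLOW(C) is not added.
PREDICT(C → a C C) = { 'a' }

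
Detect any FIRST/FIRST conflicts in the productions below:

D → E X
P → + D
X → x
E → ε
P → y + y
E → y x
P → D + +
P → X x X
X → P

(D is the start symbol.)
Yes. P → '+' D / P → D '+' '+' on { '+' }; P → '+' D / P → X x X on { '+' }; P → y '+' y / P → D '+' '+' on { 'y' }; P → y '+' y / P → X x X on { 'y' }; P → D '+' '+' / P → X x X on { '+', 'x', 'y' }; X → x / X → P on { 'x' }

A FIRST/FIRST conflict occurs when two productions N → α and N → β for the same non-terminal have FIRST(α) ∩ FIRST(β) ≠ ∅ (with ε ∈ FIRST of a nullable right-hand side, so two nullable alternatives also conflict).

FIRST sets of the non-terminals at (or reachable through a nullable prefix from) the front of some alternative:
  FIRST(D) = { '+', 'x', 'y' }
  FIRST(X) = { '+', 'x', 'y' }
  FIRST(P) = { '+', 'x', 'y' }

Productions for P:
  P → + D: FIRST = { '+' }
  P → y + y: FIRST = { 'y' }
  P → D + +: FIRST = { '+', 'x', 'y' }
  P → X x X: FIRST = { '+', 'x', 'y' }
Productions for X:
  X → x: FIRST = { 'x' }
  X → P: FIRST = { '+', 'x', 'y' }
Productions for E:
  E → ε: FIRST = { ε }
  E → y x: FIRST = { 'y' }
D has only one production, so no FIRST/FIRST conflict is possible there.

Conflict for P: P → + D and P → D + +
  Overlap: { '+' }
Conflict for P: P → + D and P → X x X
  Overlap: { '+' }
Conflict for P: P → y + y and P → D + +
  Overlap: { 'y' }
Conflict for P: P → y + y and P → X x X
  Overlap: { 'y' }
Conflict for P: P → D + + and P → X x X
  Overlap: { '+', 'x', 'y' }
Conflict for X: X → x and X → P
  Overlap: { 'x' }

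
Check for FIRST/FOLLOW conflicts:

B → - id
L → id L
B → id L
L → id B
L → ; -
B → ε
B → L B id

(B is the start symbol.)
Yes. B → '-' id with FOLLOW(B) on { '-' }; B → id L with FOLLOW(B) on { 'id' }; B → L B id with FOLLOW(B) on { ';', 'id' }

A FIRST/FOLLOW conflict occurs when a non-terminal N has a nullable alternative N → β (β ⇒* ε) and another alternative N → α with FIRST(α) ∩ FOLLOW(N) ≠ ∅: on such a lookahead the parser cannot decide between expanding α and letting N vanish via β.

Nullable non-terminals: B.
FIRST sets used below: FIRST(L) = { ';', 'id' }

B: nullable alternative(s) B → ε; FOLLOW(B) = { $, '-', ';', 'id' }
  B → - id: FIRST \ {ε} = { '-' } — overlaps FOLLOW(B) on { '-' }: CONFLICT
  B → id L: FIRST \ {ε} = { 'id' } — overlaps FOLLOW(B) on { 'id' }: CONFLICT
  B → ε: FIRST \ {ε} = { } — this is the only nullable alternative, skip
  B → L B id: FIRST \ {ε} = { ';', 'id' } — overlaps FOLLOW(B) on { ';', 'id' }: CONFLICT

L has no nullable alternative, so no FIRST/FOLLOW check is needed there.

So the grammar has 3 FIRST/FOLLOW conflicts (marked CONFLICT above).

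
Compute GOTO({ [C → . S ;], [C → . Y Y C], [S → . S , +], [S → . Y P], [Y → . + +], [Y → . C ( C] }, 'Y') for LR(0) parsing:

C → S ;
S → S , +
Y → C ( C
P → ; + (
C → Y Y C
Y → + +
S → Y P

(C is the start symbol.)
GOTO(I, 'Y') = CLOSURE({ [A → αX.β] : [A → α.Xβ] ∈ I, X = 'Y' })

Items with dot before 'Y', with the dot advanced:
  [C → . Y Y C] → [C → Y . Y C]
  [S → . Y P] → [S → Y . P]
Closure of the advanced items:
  [C → Y . Y C] has the dot before Y: add [Y → . C ( C], [Y → . + +]
  [S → Y . P] has the dot before P: add [P → . ; + (]
  [Y → . C ( C] has the dot before C: add [C → . S ;], [C → . Y Y C]
  [C → . S ;] has the dot before S: add [S → . S , +], [S → . Y P]

GOTO = { [C → . S ;], [C → . Y Y C], [C → Y . Y C], [P → . ; + (], [S → . S , +], [S → . Y P], [S → Y . P], [Y → . + +], [Y → . C ( C] }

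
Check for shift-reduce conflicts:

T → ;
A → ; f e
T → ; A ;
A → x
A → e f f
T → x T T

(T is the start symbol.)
Yes — I1: [T → ; .] vs [A → . ; f e]

Augment with T' → T and build the canonical LR(0) collection (I0 = CLOSURE({[T' → . T]}), then GOTO on every symbol after a dot until no new states appear). It has 15 states:
  I0: { [T → . ; A ;], [T → . ;], [T → . x T T], [T' → . T] }  — shift
  I1: { [A → . ; f e], [A → . e f f], [A → . x], [T → ; . A ;], [T → ; .] }  — shift, reduce
  I2: { [T' → T .] }  — accept
  I3: { [T → . ; A ;], [T → . ;], [T → . x T T], [T → x . T T] }  — shift
  I4: { [T → . ; A ;], [T → . ;], [T → . x T T], [T → x T . T] }  — shift
  I5: { [T → x T T .] }  — reduce
  I6: { [A → ; . f e] }  — shift
  I7: { [T → ; A . ;] }  — shift
  I8: { [A → e . f f] }  — shift
  I9: { [A → x .] }  — reduce
  I10: { [A → e f . f] }  — shift
  I11: { [A → e f f .] }  — reduce
  I12: { [T → ; A ; .] }  — reduce
  I13: { [A → ; f . e] }  — shift
  I14: { [A → ; f e .] }  — reduce

I1 contains reduce item [T → ; .] and shift items [A → . ; f e], [A → . e f f], [A → . x] — shift-reduce conflict.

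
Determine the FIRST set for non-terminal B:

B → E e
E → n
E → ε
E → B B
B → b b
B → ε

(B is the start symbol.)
To compute FIRST(B), examine every production with B on the left-hand side, reading each right-hand side left to right until a non-nullable symbol is reached.

FIRST sets of the other non-terminals involved (by the same procedure, iterated to a fixed point):
  FIRST(E) = { 'b', 'e', 'n', ε }

From B → E e:
  - E is a non-terminal: add FIRST(E) \ {ε} = { 'b', 'e', 'n' }
    E is nullable, so continue to the next symbol
  - e is a terminal: add 'e' and stop
From B → b b:
  - b is a terminal: add 'b' and stop
From B → ε:
  - ε-production, so ε ∈ FIRST(B)

Collecting: FIRST(B) = { 'b', 'e', 'n', ε }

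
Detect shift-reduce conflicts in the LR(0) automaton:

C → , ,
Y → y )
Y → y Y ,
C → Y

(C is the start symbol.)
Augment with C' → C and build the canonical LR(0) collection (I0 = CLOSURE({[C' → . C]}), then GOTO on every symbol after a dot until no new states appear). It has 9 states:
  I0: { [C → . , ,], [C → . Y], [C' → . C], [Y → . y )], [Y → . y Y ,] }  — shift
  I1: { [C → , . ,] }  — shift
  I2: { [C' → C .] }  — accept
  I3: { [C → Y .] }  — reduce
  I4: { [Y → . y )], [Y → . y Y ,], [Y → y . )], [Y → y . Y ,] }  — shift
  I5: { [Y → y ) .] }  — reduce
  I6: { [Y → y Y . ,] }  — shift
  I7: { [Y → y Y , .] }  — reduce
  I8: { [C → , , .] }  — reduce

No state contains both a complete item and a shift item.

Answer: No shift-reduce conflicts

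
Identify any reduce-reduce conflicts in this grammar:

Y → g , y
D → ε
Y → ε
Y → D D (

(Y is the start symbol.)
Augment with Y' → Y and build the canonical LR(0) collection (I0 = CLOSURE({[Y' → . Y]}), then GOTO on every symbol after a dot until no new states appear). It has 8 states:
  I0: { [D → .], [Y → . D D (], [Y → . g , y], [Y → .], [Y' → . Y] }  — shift, 2 reduces
  I1: { [D → .], [Y → D . D (] }  — reduce
  I2: { [Y' → Y .] }  — accept
  I3: { [Y → g . , y] }  — shift
  I4: { [Y → g , . y] }  — shift
  I5: { [Y → g , y .] }  — reduce
  I6: { [Y → D D . (] }  — shift
  I7: { [Y → D D ( .] }  — reduce

I0 contains complete items [D → .], [Y → .] — reduce-reduce conflict.

Answer: Yes — I0: [D → .] vs [Y → .]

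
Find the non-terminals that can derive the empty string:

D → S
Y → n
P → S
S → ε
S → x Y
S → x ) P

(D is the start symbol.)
A non-terminal is nullable if it can derive ε (the empty string): either it has an ε-production, or it has a production whose right-hand side consists entirely of nullable non-terminals.

ε-productions: S → ε
So S is immediately nullable.
D → S: every symbol on the right is nullable, so D is nullable too.
P → S: every symbol on the right is nullable, so P is nullable too.
No further non-terminal can be added: every production for the remaining non-terminals contains a terminal or a non-nullable non-terminal.
Nullable = { 'D', 'P', 'S' }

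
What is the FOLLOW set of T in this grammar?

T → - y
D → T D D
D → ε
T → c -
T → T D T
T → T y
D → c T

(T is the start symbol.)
To compute FOLLOW(T), find every occurrence of T on a right-hand side N → α T β: add FIRST(β) \ {ε}, and if β is empty or nullable also add FOLLOW(N). Iterate to a fixed point.

T is the start symbol, so $ ∈ FOLLOW(T).
In D → T D D: T is followed by D D, add FIRST(D D) \ {ε} = { '-', 'c' }
  D D is nullable, so also add FOLLOW(D)
In T → T D T: T is followed by D T, add FIRST(D T) \ {ε} = { '-', 'c' }
In T → T D T: T is at the end; this adds FOLLOW(T) to itself — nothing new
In T → T y: T is followed by y, add FIRST(y) \ {ε} = { 'y' }
In D → c T: T is at the end, add FOLLOW(D)

The FOLLOW sets referred to above (computed the same way, to a fixed point):
  FOLLOW(D) = { '-', 'c' }

Taking the union: FOLLOW(T) = { $, '-', 'c', 'y' }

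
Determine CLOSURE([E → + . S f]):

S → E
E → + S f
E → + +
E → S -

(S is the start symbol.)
To compute CLOSURE, for each item [A → α.Bβ] where B is a non-terminal, add [B → .γ] for all productions B → γ; repeat for the newly added items until nothing changes.

Start with: [E → + . S f]
  [E → + . S f] has the dot before S: add [S → . E]
  [S → . E] has the dot before E: add [E → . + S f], [E → . + +], [E → . S -]
No further items can be added.

CLOSURE = { [E → + . S f], [E → . + +], [E → . + S f], [E → . S -], [S → . E] }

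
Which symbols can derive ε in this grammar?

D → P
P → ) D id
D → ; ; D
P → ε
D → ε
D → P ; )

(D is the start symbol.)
{ 'D', 'P' }

A non-terminal is nullable if it can derive ε (the empty string): either it has an ε-production, or it has a production whose right-hand side consists entirely of nullable non-terminals.

ε-productions: P → ε, D → ε
So P, D are immediately nullable.
Every non-terminal is now nullable.
Nullable = { 'D', 'P' }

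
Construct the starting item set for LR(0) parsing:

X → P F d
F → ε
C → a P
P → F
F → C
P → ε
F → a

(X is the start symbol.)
First, augment the grammar with X' → X
I₀ = CLOSURE({ [X' → . X] }):
  [X' → . X] has the dot before X: add [X → . P F d]
  [X → . P F d] has the dot before P: add [P → . F], [P → .]
  [P → . F] has the dot before F: add [F → .], [F → . C], [F → . a]
  [F → . C] has the dot before C: add [C → . a P]
No further items can be added.

I₀ = { [C → . a P], [F → . C], [F → . a], [F → .], [P → . F], [P → .], [X → . P F d], [X' → . X] }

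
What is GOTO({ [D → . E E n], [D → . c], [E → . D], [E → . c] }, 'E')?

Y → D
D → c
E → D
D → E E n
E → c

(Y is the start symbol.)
{ [D → . E E n], [D → . c], [D → E . E n], [E → . D], [E → . c] }

GOTO(I, 'E') = CLOSURE({ [A → αX.β] : [A → α.Xβ] ∈ I, X = 'E' })

Items with dot before 'E', with the dot advanced:
  [D → . E E n] → [D → E . E n]
Closure of the advanced items:
  [D → E . E n] has the dot before E: add [E → . D], [E → . c]
  [E → . D] has the dot before D: add [D → . c], [D → . E E n]

GOTO = { [D → . E E n], [D → . c], [D → E . E n], [E → . D], [E → . c] }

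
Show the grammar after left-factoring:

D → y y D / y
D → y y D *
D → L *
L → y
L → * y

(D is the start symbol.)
Left-factoring transforms A → αβ₁ | αβ₂ into A → αA' and A' → β₁ | β₂
(α is the longest common prefix among the alternatives). Repeat until
no nonterminal has two alternatives with a common prefix.

Round 1: D has alternatives sharing prefix 'y y D'. Introduce D': D → y y D D'
  Add: D' → / y
  Add: D' → *

No remaining common prefixes — done.

Resulting grammar:
D → y y D D'
D' → / y
D' → *
D → L *
L → y
L → * y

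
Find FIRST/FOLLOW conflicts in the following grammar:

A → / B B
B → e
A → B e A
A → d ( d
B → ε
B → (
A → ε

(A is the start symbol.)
Yes. B → e with FOLLOW(B) on { 'e' }; B → '(' with FOLLOW(B) on { '(' }

A FIRST/FOLLOW conflict occurs when a non-terminal N has a nullable alternative N → β (β ⇒* ε) and another alternative N → α with FIRST(α) ∩ FOLLOW(N) ≠ ∅: on such a lookahead the parser cannot decide between expanding α and letting N vanish via β.

Nullable non-terminals: A, B.
FIRST sets used below: FIRST(B) = { '(', 'e', ε }

A: nullable alternative(s) A → ε; FOLLOW(A) = { $ }
  A → / B B: FIRST \ {ε} = { '/' } — disjoint from FOLLOW(A)
  A → B e A: FIRST \ {ε} = { '(', 'e' } — disjoint from FOLLOW(A)
  A → d ( d: FIRST \ {ε} = { 'd' } — disjoint from FOLLOW(A)
  A → ε: FIRST \ {ε} = { } — this is the only nullable alternative, skip

B: nullable alternative(s) B → ε; FOLLOW(B) = { $, '(', 'e' }
  B → e: FIRST \ {ε} = { 'e' } — overlaps FOLLOW(B) on { 'e' }: CONFLICT
  B → ε: FIRST \ {ε} = { } — this is the only nullable alternative, skip
  B → (: FIRST \ {ε} = { '(' } — overlaps FOLLOW(B) on { '(' }: CONFLICT

So the grammar has 2 FIRST/FOLLOW conflicts (marked CONFLICT above).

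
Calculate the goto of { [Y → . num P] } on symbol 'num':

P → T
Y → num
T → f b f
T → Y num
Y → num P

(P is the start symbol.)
GOTO(I, 'num') = CLOSURE({ [A → αX.β] : [A → α.Xβ] ∈ I, X = 'num' })

Items with dot before 'num', with the dot advanced:
  [Y → . num P] → [Y → num . P]
Closure of the advanced items:
  [Y → num . P] has the dot before P: add [P → . T]
  [P → . T] has the dot before T: add [T → . f b f], [T → . Y num]
  [T → . Y num] has the dot before Y: add [Y → . num], [Y → . num P]

GOTO = { [P → . T], [T → . Y num], [T → . f b f], [Y → . num P], [Y → . num], [Y → num . P] }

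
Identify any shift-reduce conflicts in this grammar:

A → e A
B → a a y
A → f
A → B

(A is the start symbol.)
A shift-reduce conflict occurs when an LR(0) state has both:
  - a complete (reduce) item [A → α .] (dot at the end), and
  - a shift item [B → β . c γ] (dot before a terminal).

Augment with A' → A and build the canonical LR(0) collection (I0 = CLOSURE({[A' → . A]}), then GOTO on every symbol after a dot until no new states appear). It has 9 states:
  I0: { [A → . B], [A → . e A], [A → . f], [A' → . A], [B → . a a y] }  — shift
  I1: { [A' → A .] }  — accept
  I2: { [A → B .] }  — reduce
  I3: { [B → a . a y] }  — shift
  I4: { [A → . B], [A → . e A], [A → . f], [A → e . A], [B → . a a y] }  — shift
  I5: { [A → f .] }  — reduce
  I6: { [A → e A .] }  — reduce
  I7: { [B → a a . y] }  — shift
  I8: { [B → a a y .] }  — reduce

No state contains both a complete item and a shift item.

Answer: No shift-reduce conflicts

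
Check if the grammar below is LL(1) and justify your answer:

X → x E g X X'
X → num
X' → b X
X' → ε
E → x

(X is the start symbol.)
No. Predict set conflict for X': { 'b' }

A grammar is LL(1) if for each non-terminal N with multiple productions, the predict sets of those productions are pairwise disjoint, where PREDICT(N → α) = (FIRST(α) \ {ε}) ∪ (FOLLOW(N) if α ⇒* ε).

Relevant sets:
  FOLLOW(X') = { $, 'b' }

For X:
  PREDICT(X → x E g X X') = { 'x' }
  PREDICT(X → num) = { 'num' }
For X':
  PREDICT(X' → b X) = { 'b' }
  PREDICT(X' → ε) = { $, 'b' }
E has a single production, so nothing to check there.

Conflict found: Predict set conflict for X': { 'b' }
The grammar is NOT LL(1).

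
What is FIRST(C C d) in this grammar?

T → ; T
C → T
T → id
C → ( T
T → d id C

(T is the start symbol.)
FIRST sets of the non-terminals involved (from the grammar, by fixed-point iteration):
  FIRST(C) = { '(', ';', 'd', 'id' }

To compute FIRST(C C d), process the symbols left to right:
Symbol C is a non-terminal. Add FIRST(C) \ {ε} = { '(', ';', 'd', 'id' }
C is not nullable (ε ∉ FIRST(C)), so stop here.
FIRST(C C d) = { '(', ';', 'd', 'id' }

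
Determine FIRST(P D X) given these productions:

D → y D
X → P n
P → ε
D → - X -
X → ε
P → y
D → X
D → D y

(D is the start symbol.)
{ '-', 'n', 'y', ε }

FIRST sets of the non-terminals involved (from the grammar, by fixed-point iteration):
  FIRST(P) = { 'y', ε }
  FIRST(D) = { '-', 'n', 'y', ε }
  FIRST(X) = { 'n', 'y', ε }

To compute FIRST(P D X), process the symbols left to right:
Symbol P is a non-terminal. Add FIRST(P) \ {ε} = { 'y' }
P is nullable (ε ∈ FIRST(P)), continue to the next symbol.
Symbol D is a non-terminal. Add FIRST(D) \ {ε} = { '-', 'n', 'y' }
D is nullable (ε ∈ FIRST(D)), continue to the next symbol.
Symbol X is a non-terminal. Add FIRST(X) \ {ε} = { 'n', 'y' }
X is nullable (ε ∈ FIRST(X)), continue to the next symbol.
All symbols are nullable, so ε is in the result.
FIRST(P D X) = { '-', 'n', 'y', ε }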